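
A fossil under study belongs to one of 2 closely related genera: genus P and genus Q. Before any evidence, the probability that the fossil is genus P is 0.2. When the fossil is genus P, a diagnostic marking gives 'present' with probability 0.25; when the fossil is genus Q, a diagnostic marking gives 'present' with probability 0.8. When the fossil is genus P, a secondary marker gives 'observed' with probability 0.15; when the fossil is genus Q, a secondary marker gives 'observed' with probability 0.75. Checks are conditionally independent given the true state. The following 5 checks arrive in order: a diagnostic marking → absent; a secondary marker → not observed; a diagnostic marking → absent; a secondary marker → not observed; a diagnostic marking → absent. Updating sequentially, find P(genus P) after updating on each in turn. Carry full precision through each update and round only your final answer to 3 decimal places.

After a diagnostic marking='absent': P(genus P) = 0.75·0.2000 / (0.75·0.2000 + 0.2·0.8000) ≈ 0.4839
After a secondary marker='not observed': P(genus P) = 0.85·0.4839 / (0.85·0.4839 + 0.25·0.5161) ≈ 0.7612
After a diagnostic marking='absent': P(genus P) = 0.75·0.7612 / (0.75·0.7612 + 0.2·0.2388) ≈ 0.9228
After a secondary marker='not observed': P(genus P) = 0.85·0.9228 / (0.85·0.9228 + 0.25·0.0772) ≈ 0.9760
After a diagnostic marking='absent': P(genus P) = 0.75·0.9760 / (0.75·0.9760 + 0.2·0.0240) ≈ 0.9935

0.993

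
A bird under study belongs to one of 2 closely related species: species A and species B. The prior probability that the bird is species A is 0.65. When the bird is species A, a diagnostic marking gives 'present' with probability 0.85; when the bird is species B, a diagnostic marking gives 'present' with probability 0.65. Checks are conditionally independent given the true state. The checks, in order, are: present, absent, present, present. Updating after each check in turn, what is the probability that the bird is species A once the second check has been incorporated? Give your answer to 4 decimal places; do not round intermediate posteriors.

0.5100

Apply Bayes' rule sequentially, carrying P(species A) forward.
After 'present': P(species A) = 0.85·0.6500 / (0.85·0.6500 + 0.65·0.3500) ≈ 0.7083
After 'absent': P(species A) = 0.15·0.7083 / (0.15·0.7083 + 0.35·0.2917) ≈ 0.5100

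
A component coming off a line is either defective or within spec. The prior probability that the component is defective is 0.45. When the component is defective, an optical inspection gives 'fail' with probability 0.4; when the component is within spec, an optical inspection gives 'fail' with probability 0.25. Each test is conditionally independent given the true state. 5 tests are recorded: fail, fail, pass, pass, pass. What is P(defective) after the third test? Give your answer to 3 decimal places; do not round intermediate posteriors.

0.626

Each posterior becomes the prior for the next update.
After 'fail': P(defective) = 0.4·0.4500 / (0.4·0.4500 + 0.25·0.5500) ≈ 0.5669
After 'fail': P(defective) = 0.4·0.5669 / (0.4·0.5669 + 0.25·0.4331) ≈ 0.6769
After 'pass': P(defective) = 0.6·0.6769 / (0.6·0.6769 + 0.75·0.3231) ≈ 0.6263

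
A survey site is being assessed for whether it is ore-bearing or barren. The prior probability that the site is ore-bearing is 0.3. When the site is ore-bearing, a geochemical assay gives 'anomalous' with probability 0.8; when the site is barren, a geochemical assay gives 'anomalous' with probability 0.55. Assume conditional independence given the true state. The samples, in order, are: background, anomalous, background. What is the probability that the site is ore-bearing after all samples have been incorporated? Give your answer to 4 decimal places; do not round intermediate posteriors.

After 'background': P(ore) = 0.2·0.3000 / (0.2·0.3000 + 0.45·0.7000) ≈ 0.1600
After 'anomalous': P(ore) = 0.8·0.1600 / (0.8·0.1600 + 0.55·0.8400) ≈ 0.2169
After 'background': P(ore) = 0.2·0.2169 / (0.2·0.2169 + 0.45·0.7831) ≈ 0.1096

0.1096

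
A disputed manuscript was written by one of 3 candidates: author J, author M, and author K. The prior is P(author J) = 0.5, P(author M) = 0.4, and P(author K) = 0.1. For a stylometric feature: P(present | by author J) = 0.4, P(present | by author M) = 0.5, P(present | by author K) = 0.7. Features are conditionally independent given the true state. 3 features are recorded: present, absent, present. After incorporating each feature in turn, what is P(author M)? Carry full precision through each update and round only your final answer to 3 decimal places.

0.444

Apply Bayes' rule sequentially, carrying P(author M) forward.
After 'present': normaliser = 0.4·0.5000 + 0.5·0.4000 + 0.7·0.1000; P(author J) ≈ 0.4255, P(author M) ≈ 0.4255, P(author K) ≈ 0.1489
After 'absent': normaliser = 0.6·0.4255 + 0.5·0.4255 + 0.3·0.1489; P(author J) ≈ 0.4979, P(author M) ≈ 0.4149, P(author K) ≈ 0.0871
After 'present': normaliser = 0.4·0.4979 + 0.5·0.4149 + 0.7·0.0871; P(author J) ≈ 0.4259, P(author M) ≈ 0.4437, P(author K) ≈ 0.1304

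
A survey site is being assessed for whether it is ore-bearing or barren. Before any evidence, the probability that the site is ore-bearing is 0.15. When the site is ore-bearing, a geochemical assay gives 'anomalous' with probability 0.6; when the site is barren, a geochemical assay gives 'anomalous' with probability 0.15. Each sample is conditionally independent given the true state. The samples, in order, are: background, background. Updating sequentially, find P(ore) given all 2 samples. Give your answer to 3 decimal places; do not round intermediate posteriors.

0.038

After 'background': P(ore) = 0.4·0.1500 / (0.4·0.1500 + 0.85·0.8500) ≈ 0.0767
After 'background': P(ore) = 0.4·0.0767 / (0.4·0.0767 + 0.85·0.9233) ≈ 0.0376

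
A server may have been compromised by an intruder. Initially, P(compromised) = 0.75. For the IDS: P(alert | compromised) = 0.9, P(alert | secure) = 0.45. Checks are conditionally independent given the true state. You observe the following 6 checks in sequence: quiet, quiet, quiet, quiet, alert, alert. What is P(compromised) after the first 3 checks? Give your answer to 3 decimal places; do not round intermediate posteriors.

0.018

After 'quiet': P(compromised) = 0.1·0.7500 / (0.1·0.7500 + 0.55·0.2500) ≈ 0.3529
After 'quiet': P(compromised) = 0.1·0.3529 / (0.1·0.3529 + 0.55·0.6471) ≈ 0.0902
After 'quiet': P(compromised) = 0.1·0.0902 / (0.1·0.0902 + 0.55·0.9098) ≈ 0.0177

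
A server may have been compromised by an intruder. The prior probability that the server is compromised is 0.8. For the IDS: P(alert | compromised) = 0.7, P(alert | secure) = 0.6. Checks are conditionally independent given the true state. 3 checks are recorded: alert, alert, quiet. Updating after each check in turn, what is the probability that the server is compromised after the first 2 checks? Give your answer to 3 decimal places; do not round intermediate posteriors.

Apply Bayes' rule sequentially, carrying P(compromised) forward.
After 'alert': P(compromised) = 0.7·0.8000 / (0.7·0.8000 + 0.6·0.2000) ≈ 0.8235
After 'alert': P(compromised) = 0.7·0.8235 / (0.7·0.8235 + 0.6·0.1765) ≈ 0.8448

0.845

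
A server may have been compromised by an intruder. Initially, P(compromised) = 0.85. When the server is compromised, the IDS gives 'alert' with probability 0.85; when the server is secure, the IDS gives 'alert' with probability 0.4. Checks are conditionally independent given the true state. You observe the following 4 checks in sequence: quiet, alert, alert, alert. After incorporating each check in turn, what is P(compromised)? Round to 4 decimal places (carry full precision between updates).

After 'quiet': P(compromised) = 0.15·0.8500 / (0.15·0.8500 + 0.6·0.1500) ≈ 0.5862
After 'alert': P(compromised) = 0.85·0.5862 / (0.85·0.5862 + 0.4·0.4138) ≈ 0.7506
After 'alert': P(compromised) = 0.85·0.7506 / (0.85·0.7506 + 0.4·0.2494) ≈ 0.8648
After 'alert': P(compromised) = 0.85·0.8648 / (0.85·0.8648 + 0.4·0.1352) ≈ 0.9315

0.9315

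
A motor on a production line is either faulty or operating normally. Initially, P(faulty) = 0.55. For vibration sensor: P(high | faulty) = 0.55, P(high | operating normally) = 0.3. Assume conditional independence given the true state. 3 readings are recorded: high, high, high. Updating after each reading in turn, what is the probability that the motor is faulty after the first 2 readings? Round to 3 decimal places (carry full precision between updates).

Each posterior becomes the prior for the next update.
After 'high': P(faulty) = 0.55·0.5500 / (0.55·0.5500 + 0.3·0.4500) ≈ 0.6914
After 'high': P(faulty) = 0.55·0.6914 / (0.55·0.6914 + 0.3·0.3086) ≈ 0.8042

0.804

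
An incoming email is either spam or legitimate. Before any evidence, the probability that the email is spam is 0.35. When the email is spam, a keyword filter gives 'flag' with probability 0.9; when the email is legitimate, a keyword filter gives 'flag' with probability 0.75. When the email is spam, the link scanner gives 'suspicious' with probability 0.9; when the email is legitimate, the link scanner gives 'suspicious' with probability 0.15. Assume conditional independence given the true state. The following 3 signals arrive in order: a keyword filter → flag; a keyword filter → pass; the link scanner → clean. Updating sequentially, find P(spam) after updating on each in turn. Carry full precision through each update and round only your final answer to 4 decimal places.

0.0295

After a keyword filter='flag': P(spam) = 0.9·0.3500 / (0.9·0.3500 + 0.75·0.6500) ≈ 0.3925
After a keyword filter='pass': P(spam) = 0.1·0.3925 / (0.1·0.3925 + 0.25·0.6075) ≈ 0.2054
After the link scanner='clean': P(spam) = 0.1·0.2054 / (0.1·0.2054 + 0.85·0.7946) ≈ 0.0295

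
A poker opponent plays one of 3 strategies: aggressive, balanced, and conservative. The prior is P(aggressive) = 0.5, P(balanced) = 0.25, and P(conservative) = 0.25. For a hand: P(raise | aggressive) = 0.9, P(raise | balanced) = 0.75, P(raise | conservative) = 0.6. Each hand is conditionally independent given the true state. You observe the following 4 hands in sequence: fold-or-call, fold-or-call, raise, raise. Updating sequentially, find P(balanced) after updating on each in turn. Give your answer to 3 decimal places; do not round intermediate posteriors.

After 'fold-or-call': normaliser = 0.1·0.5000 + 0.25·0.2500 + 0.4·0.2500; P(aggressive) ≈ 0.2353, P(balanced) ≈ 0.2941, P(conservative) ≈ 0.4706
After 'fold-or-call': normaliser = 0.1·0.2353 + 0.25·0.2941 + 0.4·0.4706; P(aggressive) ≈ 0.0825, P(balanced) ≈ 0.2577, P(conservative) ≈ 0.6598
After 'raise': normaliser = 0.9·0.0825 + 0.75·0.2577 + 0.6·0.6598; P(aggressive) ≈ 0.1119, P(balanced) ≈ 0.2914, P(conservative) ≈ 0.5967
After 'raise': normaliser = 0.9·0.1119 + 0.75·0.2914 + 0.6·0.5967; P(aggressive) ≈ 0.1487, P(balanced) ≈ 0.3227, P(conservative) ≈ 0.5287

0.323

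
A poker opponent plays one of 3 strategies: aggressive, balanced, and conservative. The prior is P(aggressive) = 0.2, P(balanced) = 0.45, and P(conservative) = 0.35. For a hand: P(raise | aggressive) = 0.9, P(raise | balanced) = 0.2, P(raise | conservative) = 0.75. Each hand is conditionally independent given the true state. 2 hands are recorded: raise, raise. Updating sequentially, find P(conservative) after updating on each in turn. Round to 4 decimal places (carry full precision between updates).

After 'raise': normaliser = 0.9·0.2000 + 0.2·0.4500 + 0.75·0.3500; P(aggressive) ≈ 0.3380, P(balanced) ≈ 0.1690, P(conservative) ≈ 0.4930
After 'raise': normaliser = 0.9·0.3380 + 0.2·0.1690 + 0.75·0.4930; P(aggressive) ≈ 0.4299, P(balanced) ≈ 0.0478, P(conservative) ≈ 0.5224

0.5224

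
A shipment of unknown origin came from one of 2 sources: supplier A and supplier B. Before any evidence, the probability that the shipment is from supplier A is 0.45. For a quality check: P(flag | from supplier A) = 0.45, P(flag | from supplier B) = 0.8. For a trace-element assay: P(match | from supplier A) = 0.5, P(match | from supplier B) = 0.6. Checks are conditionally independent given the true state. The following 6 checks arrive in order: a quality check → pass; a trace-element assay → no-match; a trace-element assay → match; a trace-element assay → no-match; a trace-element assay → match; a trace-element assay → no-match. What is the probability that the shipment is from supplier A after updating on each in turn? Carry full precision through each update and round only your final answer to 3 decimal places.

0.753

Each posterior becomes the prior for the next update.
After a quality check='pass': P(supplier A) = 0.55·0.4500 / (0.55·0.4500 + 0.2·0.5500) ≈ 0.6923
After a trace-element assay='no-match': P(supplier A) = 0.5·0.6923 / (0.5·0.6923 + 0.4·0.3077) ≈ 0.7377
After a trace-element assay='match': P(supplier A) = 0.5·0.7377 / (0.5·0.7377 + 0.6·0.2623) ≈ 0.7009
After a trace-element assay='no-match': P(supplier A) = 0.5·0.7009 / (0.5·0.7009 + 0.4·0.2991) ≈ 0.7455
After a trace-element assay='match': P(supplier A) = 0.5·0.7455 / (0.5·0.7455 + 0.6·0.2545) ≈ 0.7094
After a trace-element assay='no-match': P(supplier A) = 0.5·0.7094 / (0.5·0.7094 + 0.4·0.2906) ≈ 0.7532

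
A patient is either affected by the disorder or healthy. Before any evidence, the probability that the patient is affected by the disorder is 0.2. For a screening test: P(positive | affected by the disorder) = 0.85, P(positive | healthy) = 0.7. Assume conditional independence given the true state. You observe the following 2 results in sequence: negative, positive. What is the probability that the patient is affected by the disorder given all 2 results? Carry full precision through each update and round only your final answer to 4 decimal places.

After 'negative': P(affected) = 0.15·0.2000 / (0.15·0.2000 + 0.3·0.8000) ≈ 0.1111
After 'positive': P(affected) = 0.85·0.1111 / (0.85·0.1111 + 0.7·0.8889) ≈ 0.1318

0.1318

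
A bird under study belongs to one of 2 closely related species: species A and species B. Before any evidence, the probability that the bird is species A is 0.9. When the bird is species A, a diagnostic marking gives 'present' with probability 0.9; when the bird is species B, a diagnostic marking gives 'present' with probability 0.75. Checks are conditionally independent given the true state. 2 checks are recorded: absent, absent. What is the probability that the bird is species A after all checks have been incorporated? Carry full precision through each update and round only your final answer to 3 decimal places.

0.590

Each posterior becomes the prior for the next update.
After 'absent': P(species A) = 0.1·0.9000 / (0.1·0.9000 + 0.25·0.1000) ≈ 0.7826
After 'absent': P(species A) = 0.1·0.7826 / (0.1·0.7826 + 0.25·0.2174) ≈ 0.5902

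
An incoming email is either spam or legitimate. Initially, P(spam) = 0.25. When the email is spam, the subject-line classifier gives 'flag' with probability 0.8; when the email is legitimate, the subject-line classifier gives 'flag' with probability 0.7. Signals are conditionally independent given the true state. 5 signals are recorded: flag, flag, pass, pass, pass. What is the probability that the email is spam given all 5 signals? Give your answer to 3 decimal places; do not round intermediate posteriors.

After 'flag': P(spam) = 0.8·0.2500 / (0.8·0.2500 + 0.7·0.7500) ≈ 0.2759
After 'flag': P(spam) = 0.8·0.2759 / (0.8·0.2759 + 0.7·0.7241) ≈ 0.3033
After 'pass': P(spam) = 0.2·0.3033 / (0.2·0.3033 + 0.3·0.6967) ≈ 0.2250
After 'pass': P(spam) = 0.2·0.2250 / (0.2·0.2250 + 0.3·0.7750) ≈ 0.1621
After 'pass': P(spam) = 0.2·0.1621 / (0.2·0.1621 + 0.3·0.8379) ≈ 0.1143

0.114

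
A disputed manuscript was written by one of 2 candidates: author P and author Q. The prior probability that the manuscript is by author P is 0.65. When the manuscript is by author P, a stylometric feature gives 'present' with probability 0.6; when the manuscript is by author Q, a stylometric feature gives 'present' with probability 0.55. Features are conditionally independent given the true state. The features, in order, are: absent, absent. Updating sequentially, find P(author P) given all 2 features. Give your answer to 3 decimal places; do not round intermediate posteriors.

After 'absent': P(author P) = 0.4·0.6500 / (0.4·0.6500 + 0.45·0.3500) ≈ 0.6228
After 'absent': P(author P) = 0.4·0.6228 / (0.4·0.6228 + 0.45·0.3772) ≈ 0.5947

0.595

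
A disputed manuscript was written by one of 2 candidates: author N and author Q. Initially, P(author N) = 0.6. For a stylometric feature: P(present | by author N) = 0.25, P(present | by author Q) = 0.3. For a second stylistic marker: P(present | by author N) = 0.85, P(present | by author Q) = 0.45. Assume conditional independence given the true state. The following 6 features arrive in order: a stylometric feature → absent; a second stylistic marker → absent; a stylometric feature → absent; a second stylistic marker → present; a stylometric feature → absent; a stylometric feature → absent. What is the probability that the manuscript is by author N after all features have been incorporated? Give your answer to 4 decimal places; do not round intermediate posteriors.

0.5045

Apply Bayes' rule sequentially, carrying P(author N) forward.
After a stylometric feature='absent': P(author N) = 0.75·0.6000 / (0.75·0.6000 + 0.7·0.4000) ≈ 0.6164
After a second stylistic marker='absent': P(author N) = 0.15·0.6164 / (0.15·0.6164 + 0.55·0.3836) ≈ 0.3047
After a stylometric feature='absent': P(author N) = 0.75·0.3047 / (0.75·0.3047 + 0.7·0.6953) ≈ 0.3196
After a second stylistic marker='present': P(author N) = 0.85·0.3196 / (0.85·0.3196 + 0.45·0.6804) ≈ 0.4701
After a stylometric feature='absent': P(author N) = 0.75·0.4701 / (0.75·0.4701 + 0.7·0.5299) ≈ 0.4873
After a stylometric feature='absent': P(author N) = 0.75·0.4873 / (0.75·0.4873 + 0.7·0.5127) ≈ 0.5045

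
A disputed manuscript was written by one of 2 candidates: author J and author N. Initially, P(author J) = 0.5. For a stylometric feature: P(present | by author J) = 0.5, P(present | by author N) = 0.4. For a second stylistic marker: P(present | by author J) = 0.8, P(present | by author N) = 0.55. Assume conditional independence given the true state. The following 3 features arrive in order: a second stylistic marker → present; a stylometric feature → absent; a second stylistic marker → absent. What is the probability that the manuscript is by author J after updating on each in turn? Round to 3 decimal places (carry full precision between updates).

0.350

After a second stylistic marker='present': P(author J) = 0.8·0.5000 / (0.8·0.5000 + 0.55·0.5000) ≈ 0.5926
After a stylometric feature='absent': P(author J) = 0.5·0.5926 / (0.5·0.5926 + 0.6·0.4074) ≈ 0.5479
After a second stylistic marker='absent': P(author J) = 0.2·0.5479 / (0.2·0.5479 + 0.45·0.4521) ≈ 0.3501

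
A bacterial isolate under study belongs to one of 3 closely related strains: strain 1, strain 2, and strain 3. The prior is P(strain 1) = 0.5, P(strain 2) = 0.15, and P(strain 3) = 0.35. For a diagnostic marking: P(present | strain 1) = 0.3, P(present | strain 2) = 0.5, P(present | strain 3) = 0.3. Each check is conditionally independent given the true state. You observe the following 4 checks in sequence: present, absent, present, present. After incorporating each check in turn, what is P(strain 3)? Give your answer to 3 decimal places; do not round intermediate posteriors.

0.260

Apply Bayes' rule sequentially, carrying P(strain 3) forward.
After 'present': normaliser = 0.3·0.5000 + 0.5·0.1500 + 0.3·0.3500; P(strain 1) ≈ 0.4545, P(strain 2) ≈ 0.2273, P(strain 3) ≈ 0.3182
After 'absent': normaliser = 0.7·0.4545 + 0.5·0.2273 + 0.7·0.3182; P(strain 1) ≈ 0.4861, P(strain 2) ≈ 0.1736, P(strain 3) ≈ 0.3403
After 'present': normaliser = 0.3·0.4861 + 0.5·0.1736 + 0.3·0.3403; P(strain 1) ≈ 0.4357, P(strain 2) ≈ 0.2593, P(strain 3) ≈ 0.3050
After 'present': normaliser = 0.3·0.4357 + 0.5·0.2593 + 0.3·0.3050; P(strain 1) ≈ 0.3715, P(strain 2) ≈ 0.3685, P(strain 3) ≈ 0.2600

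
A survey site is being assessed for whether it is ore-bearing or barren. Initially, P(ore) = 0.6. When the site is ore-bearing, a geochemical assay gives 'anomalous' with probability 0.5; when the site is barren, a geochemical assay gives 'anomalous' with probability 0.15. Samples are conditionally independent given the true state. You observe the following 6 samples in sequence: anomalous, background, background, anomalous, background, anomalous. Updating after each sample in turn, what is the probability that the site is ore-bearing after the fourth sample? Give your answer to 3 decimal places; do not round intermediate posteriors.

0.852

After 'anomalous': P(ore) = 0.5·0.6000 / (0.5·0.6000 + 0.15·0.4000) ≈ 0.8333
After 'background': P(ore) = 0.5·0.8333 / (0.5·0.8333 + 0.85·0.1667) ≈ 0.7463
After 'background': P(ore) = 0.5·0.7463 / (0.5·0.7463 + 0.85·0.2537) ≈ 0.6337
After 'anomalous': P(ore) = 0.5·0.6337 / (0.5·0.6337 + 0.15·0.3663) ≈ 0.8522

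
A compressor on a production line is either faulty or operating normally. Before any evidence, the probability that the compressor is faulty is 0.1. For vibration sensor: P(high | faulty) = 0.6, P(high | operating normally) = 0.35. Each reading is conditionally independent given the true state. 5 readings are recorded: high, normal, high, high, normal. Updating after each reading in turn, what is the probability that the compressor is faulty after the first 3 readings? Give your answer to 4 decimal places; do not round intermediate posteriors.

0.1673

After 'high': P(faulty) = 0.6·0.1000 / (0.6·0.1000 + 0.35·0.9000) ≈ 0.1600
After 'normal': P(faulty) = 0.4·0.1600 / (0.4·0.1600 + 0.65·0.8400) ≈ 0.1049
After 'high': P(faulty) = 0.6·0.1049 / (0.6·0.1049 + 0.35·0.8951) ≈ 0.1673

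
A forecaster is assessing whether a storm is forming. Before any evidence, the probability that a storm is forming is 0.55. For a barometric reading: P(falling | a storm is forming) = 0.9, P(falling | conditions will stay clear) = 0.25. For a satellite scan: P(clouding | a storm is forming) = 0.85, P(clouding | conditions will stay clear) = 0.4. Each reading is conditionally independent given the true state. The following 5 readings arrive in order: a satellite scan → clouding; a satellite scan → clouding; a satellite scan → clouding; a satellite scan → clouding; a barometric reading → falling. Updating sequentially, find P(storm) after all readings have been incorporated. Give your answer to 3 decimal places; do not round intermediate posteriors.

0.989

Each posterior becomes the prior for the next update.
After a satellite scan='clouding': P(storm) = 0.85·0.5500 / (0.85·0.5500 + 0.4·0.4500) ≈ 0.7220
After a satellite scan='clouding': P(storm) = 0.85·0.7220 / (0.85·0.7220 + 0.4·0.2780) ≈ 0.8466
After a satellite scan='clouding': P(storm) = 0.85·0.8466 / (0.85·0.8466 + 0.4·0.1534) ≈ 0.9214
After a satellite scan='clouding': P(storm) = 0.85·0.9214 / (0.85·0.9214 + 0.4·0.0786) ≈ 0.9614
After a barometric reading='falling': P(storm) = 0.9·0.9614 / (0.9·0.9614 + 0.25·0.0386) ≈ 0.9890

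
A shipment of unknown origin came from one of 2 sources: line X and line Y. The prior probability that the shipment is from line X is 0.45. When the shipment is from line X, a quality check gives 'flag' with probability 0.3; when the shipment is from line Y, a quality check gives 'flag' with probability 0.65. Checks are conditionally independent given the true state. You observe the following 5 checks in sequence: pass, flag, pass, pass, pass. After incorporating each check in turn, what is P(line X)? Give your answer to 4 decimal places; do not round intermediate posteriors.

0.8580

Apply Bayes' rule sequentially, carrying P(line X) forward.
After 'pass': P(line X) = 0.7·0.4500 / (0.7·0.4500 + 0.35·0.5500) ≈ 0.6207
After 'flag': P(line X) = 0.3·0.6207 / (0.3·0.6207 + 0.65·0.3793) ≈ 0.4303
After 'pass': P(line X) = 0.7·0.4303 / (0.7·0.4303 + 0.35·0.5697) ≈ 0.6017
After 'pass': P(line X) = 0.7·0.6017 / (0.7·0.6017 + 0.35·0.3983) ≈ 0.7513
After 'pass': P(line X) = 0.7·0.7513 / (0.7·0.7513 + 0.35·0.2487) ≈ 0.8580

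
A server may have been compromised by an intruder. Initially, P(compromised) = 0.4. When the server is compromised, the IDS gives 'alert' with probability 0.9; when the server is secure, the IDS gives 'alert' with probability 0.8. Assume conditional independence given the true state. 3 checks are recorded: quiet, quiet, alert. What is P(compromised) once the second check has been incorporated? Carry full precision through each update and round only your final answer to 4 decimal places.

After 'quiet': P(compromised) = 0.1·0.4000 / (0.1·0.4000 + 0.2·0.6000) ≈ 0.2500
After 'quiet': P(compromised) = 0.1·0.2500 / (0.1·0.2500 + 0.2·0.7500) ≈ 0.1429

0.1429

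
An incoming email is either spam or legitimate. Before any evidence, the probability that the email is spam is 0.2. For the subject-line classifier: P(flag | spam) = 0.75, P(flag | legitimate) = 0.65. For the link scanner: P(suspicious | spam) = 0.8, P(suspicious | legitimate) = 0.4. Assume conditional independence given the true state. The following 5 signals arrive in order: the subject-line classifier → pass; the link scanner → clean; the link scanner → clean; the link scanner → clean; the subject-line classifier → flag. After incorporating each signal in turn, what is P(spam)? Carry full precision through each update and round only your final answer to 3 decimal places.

After the subject-line classifier='pass': P(spam) = 0.25·0.2000 / (0.25·0.2000 + 0.35·0.8000) ≈ 0.1515
After the link scanner='clean': P(spam) = 0.2·0.1515 / (0.2·0.1515 + 0.6·0.8485) ≈ 0.0562
After the link scanner='clean': P(spam) = 0.2·0.0562 / (0.2·0.0562 + 0.6·0.9438) ≈ 0.0195
After the link scanner='clean': P(spam) = 0.2·0.0195 / (0.2·0.0195 + 0.6·0.9805) ≈ 0.0066
After the subject-line classifier='flag': P(spam) = 0.75·0.0066 / (0.75·0.0066 + 0.65·0.9934) ≈ 0.0076

0.008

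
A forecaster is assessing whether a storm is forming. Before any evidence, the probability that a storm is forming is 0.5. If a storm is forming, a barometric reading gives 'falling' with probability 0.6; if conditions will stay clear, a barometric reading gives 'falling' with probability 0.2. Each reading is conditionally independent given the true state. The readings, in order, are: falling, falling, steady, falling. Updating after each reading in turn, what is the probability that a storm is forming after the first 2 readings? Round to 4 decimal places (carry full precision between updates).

0.9000

Apply Bayes' rule sequentially, carrying P(storm) forward.
After 'falling': P(storm) = 0.6·0.5000 / (0.6·0.5000 + 0.2·0.5000) ≈ 0.7500
After 'falling': P(storm) = 0.6·0.7500 / (0.6·0.7500 + 0.2·0.2500) ≈ 0.9000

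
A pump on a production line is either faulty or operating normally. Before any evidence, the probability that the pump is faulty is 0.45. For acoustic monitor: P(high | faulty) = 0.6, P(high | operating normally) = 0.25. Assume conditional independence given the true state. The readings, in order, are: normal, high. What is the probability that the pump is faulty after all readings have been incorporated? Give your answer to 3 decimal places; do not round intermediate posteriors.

0.512

After 'normal': P(faulty) = 0.4·0.4500 / (0.4·0.4500 + 0.75·0.5500) ≈ 0.3038
After 'high': P(faulty) = 0.6·0.3038 / (0.6·0.3038 + 0.25·0.6962) ≈ 0.5115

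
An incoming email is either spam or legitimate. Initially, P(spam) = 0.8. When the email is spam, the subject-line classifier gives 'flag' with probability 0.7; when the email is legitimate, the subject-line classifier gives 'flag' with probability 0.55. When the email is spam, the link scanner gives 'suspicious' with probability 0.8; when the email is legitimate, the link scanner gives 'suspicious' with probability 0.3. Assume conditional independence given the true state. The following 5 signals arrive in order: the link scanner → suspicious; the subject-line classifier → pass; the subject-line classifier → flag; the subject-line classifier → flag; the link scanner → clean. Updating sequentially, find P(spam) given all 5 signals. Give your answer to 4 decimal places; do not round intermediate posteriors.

0.7670

After the link scanner='suspicious': P(spam) = 0.8·0.8000 / (0.8·0.8000 + 0.3·0.2000) ≈ 0.9143
After the subject-line classifier='pass': P(spam) = 0.3·0.9143 / (0.3·0.9143 + 0.45·0.0857) ≈ 0.8767
After the subject-line classifier='flag': P(spam) = 0.7·0.8767 / (0.7·0.8767 + 0.55·0.1233) ≈ 0.9005
After the subject-line classifier='flag': P(spam) = 0.7·0.9005 / (0.7·0.9005 + 0.55·0.0995) ≈ 0.9201
After the link scanner='clean': P(spam) = 0.2·0.9201 / (0.2·0.9201 + 0.7·0.0799) ≈ 0.7670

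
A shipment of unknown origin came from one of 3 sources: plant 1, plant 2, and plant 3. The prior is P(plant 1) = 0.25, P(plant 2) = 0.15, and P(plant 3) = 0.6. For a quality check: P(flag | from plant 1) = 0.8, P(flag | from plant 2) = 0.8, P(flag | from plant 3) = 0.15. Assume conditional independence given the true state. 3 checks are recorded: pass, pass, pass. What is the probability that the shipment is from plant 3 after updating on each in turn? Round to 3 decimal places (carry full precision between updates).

After 'pass': normaliser = 0.2·0.2500 + 0.2·0.1500 + 0.85·0.6000; P(plant 1) ≈ 0.0847, P(plant 2) ≈ 0.0508, P(plant 3) ≈ 0.8644
After 'pass': normaliser = 0.2·0.0847 + 0.2·0.0508 + 0.85·0.8644; P(plant 1) ≈ 0.0222, P(plant 2) ≈ 0.0133, P(plant 3) ≈ 0.9644
After 'pass': normaliser = 0.2·0.0222 + 0.2·0.0133 + 0.85·0.9644; P(plant 1) ≈ 0.0054, P(plant 2) ≈ 0.0032, P(plant 3) ≈ 0.9914

0.991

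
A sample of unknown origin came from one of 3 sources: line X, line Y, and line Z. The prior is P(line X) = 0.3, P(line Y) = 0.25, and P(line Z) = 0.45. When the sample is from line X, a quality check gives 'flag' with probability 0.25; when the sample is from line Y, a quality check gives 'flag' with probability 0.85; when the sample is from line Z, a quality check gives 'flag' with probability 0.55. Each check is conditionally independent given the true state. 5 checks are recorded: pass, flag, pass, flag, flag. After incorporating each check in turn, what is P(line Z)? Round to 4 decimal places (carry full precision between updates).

0.7134

After 'pass': normaliser = 0.75·0.3000 + 0.15·0.2500 + 0.45·0.4500; P(line X) ≈ 0.4839, P(line Y) ≈ 0.0806, P(line Z) ≈ 0.4355
After 'flag': normaliser = 0.25·0.4839 + 0.85·0.0806 + 0.55·0.4355; P(line X) ≈ 0.2820, P(line Y) ≈ 0.1598, P(line Z) ≈ 0.5583
After 'pass': normaliser = 0.75·0.2820 + 0.15·0.1598 + 0.45·0.5583; P(line X) ≈ 0.4345, P(line Y) ≈ 0.0492, P(line Z) ≈ 0.5162
After 'flag': normaliser = 0.25·0.4345 + 0.85·0.0492 + 0.55·0.5162; P(line X) ≈ 0.2501, P(line Y) ≈ 0.0964, P(line Z) ≈ 0.6536
After 'flag': normaliser = 0.25·0.2501 + 0.85·0.0964 + 0.55·0.6536; P(line X) ≈ 0.1241, P(line Y) ≈ 0.1625, P(line Z) ≈ 0.7134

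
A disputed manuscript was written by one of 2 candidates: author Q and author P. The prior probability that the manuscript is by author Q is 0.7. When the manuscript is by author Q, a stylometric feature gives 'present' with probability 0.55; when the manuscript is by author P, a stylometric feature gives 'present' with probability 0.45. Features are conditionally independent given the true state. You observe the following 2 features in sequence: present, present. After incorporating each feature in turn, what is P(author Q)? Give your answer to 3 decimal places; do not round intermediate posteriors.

0.777

After 'present': P(author Q) = 0.55·0.7000 / (0.55·0.7000 + 0.45·0.3000) ≈ 0.7404
After 'present': P(author Q) = 0.55·0.7404 / (0.55·0.7404 + 0.45·0.2596) ≈ 0.7771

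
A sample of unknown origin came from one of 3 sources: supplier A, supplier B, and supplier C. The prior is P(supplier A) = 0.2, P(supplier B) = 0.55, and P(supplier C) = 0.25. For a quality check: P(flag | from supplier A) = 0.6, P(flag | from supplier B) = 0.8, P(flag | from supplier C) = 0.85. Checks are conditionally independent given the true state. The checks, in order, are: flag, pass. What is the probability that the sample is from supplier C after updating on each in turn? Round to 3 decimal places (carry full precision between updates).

0.190

After 'flag': normaliser = 0.6·0.2000 + 0.8·0.5500 + 0.85·0.2500; P(supplier A) ≈ 0.1553, P(supplier B) ≈ 0.5696, P(supplier C) ≈ 0.2751
After 'pass': normaliser = 0.4·0.1553 + 0.2·0.5696 + 0.15·0.2751; P(supplier A) ≈ 0.2859, P(supplier B) ≈ 0.5242, P(supplier C) ≈ 0.1899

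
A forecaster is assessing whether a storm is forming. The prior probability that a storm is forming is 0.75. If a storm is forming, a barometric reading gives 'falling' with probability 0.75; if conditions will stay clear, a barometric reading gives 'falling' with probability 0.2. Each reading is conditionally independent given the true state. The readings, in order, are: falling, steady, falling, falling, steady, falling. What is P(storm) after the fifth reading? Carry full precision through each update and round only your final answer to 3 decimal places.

After 'falling': P(storm) = 0.75·0.7500 / (0.75·0.7500 + 0.2·0.2500) ≈ 0.9184
After 'steady': P(storm) = 0.25·0.9184 / (0.25·0.9184 + 0.8·0.0816) ≈ 0.7785
After 'falling': P(storm) = 0.75·0.7785 / (0.75·0.7785 + 0.2·0.2215) ≈ 0.9295
After 'falling': P(storm) = 0.75·0.9295 / (0.75·0.9295 + 0.2·0.0705) ≈ 0.9802
After 'steady': P(storm) = 0.25·0.9802 / (0.25·0.9802 + 0.8·0.0198) ≈ 0.9392

0.939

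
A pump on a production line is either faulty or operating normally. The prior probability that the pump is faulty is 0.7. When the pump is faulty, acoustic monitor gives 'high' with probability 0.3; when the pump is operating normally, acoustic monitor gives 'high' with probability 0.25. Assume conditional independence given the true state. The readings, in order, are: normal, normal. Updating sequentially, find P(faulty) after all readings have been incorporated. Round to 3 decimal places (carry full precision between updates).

0.670

After 'normal': P(faulty) = 0.7·0.7000 / (0.7·0.7000 + 0.75·0.3000) ≈ 0.6853
After 'normal': P(faulty) = 0.7·0.6853 / (0.7·0.6853 + 0.75·0.3147) ≈ 0.6702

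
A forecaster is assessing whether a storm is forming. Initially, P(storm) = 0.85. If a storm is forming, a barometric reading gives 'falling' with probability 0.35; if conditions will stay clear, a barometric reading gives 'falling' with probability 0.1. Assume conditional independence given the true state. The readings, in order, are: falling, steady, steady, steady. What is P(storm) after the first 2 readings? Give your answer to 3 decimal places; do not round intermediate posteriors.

0.935

Apply Bayes' rule sequentially, carrying P(storm) forward.
After 'falling': P(storm) = 0.35·0.8500 / (0.35·0.8500 + 0.1·0.1500) ≈ 0.9520
After 'steady': P(storm) = 0.65·0.9520 / (0.65·0.9520 + 0.9·0.0480) ≈ 0.9347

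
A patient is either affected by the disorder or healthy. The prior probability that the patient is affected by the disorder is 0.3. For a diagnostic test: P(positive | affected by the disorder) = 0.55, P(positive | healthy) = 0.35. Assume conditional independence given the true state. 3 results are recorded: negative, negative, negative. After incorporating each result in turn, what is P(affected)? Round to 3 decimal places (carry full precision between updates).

After 'negative': P(affected) = 0.45·0.3000 / (0.45·0.3000 + 0.65·0.7000) ≈ 0.2288
After 'negative': P(affected) = 0.45·0.2288 / (0.45·0.2288 + 0.65·0.7712) ≈ 0.1704
After 'negative': P(affected) = 0.45·0.1704 / (0.45·0.1704 + 0.65·0.8296) ≈ 0.1245

0.125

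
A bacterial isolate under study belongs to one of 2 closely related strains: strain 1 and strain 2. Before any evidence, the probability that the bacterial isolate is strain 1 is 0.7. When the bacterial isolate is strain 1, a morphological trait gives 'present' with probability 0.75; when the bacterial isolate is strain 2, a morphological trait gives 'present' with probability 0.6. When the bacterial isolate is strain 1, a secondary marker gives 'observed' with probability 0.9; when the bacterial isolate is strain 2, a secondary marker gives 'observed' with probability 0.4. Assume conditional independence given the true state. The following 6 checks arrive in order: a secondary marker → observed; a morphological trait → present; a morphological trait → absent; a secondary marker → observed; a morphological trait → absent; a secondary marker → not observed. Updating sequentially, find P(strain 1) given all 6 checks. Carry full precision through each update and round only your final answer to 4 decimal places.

0.4901

Each posterior becomes the prior for the next update.
After a secondary marker='observed': P(strain 1) = 0.9·0.7000 / (0.9·0.7000 + 0.4·0.3000) ≈ 0.8400
After a morphological trait='present': P(strain 1) = 0.75·0.8400 / (0.75·0.8400 + 0.6·0.1600) ≈ 0.8678
After a morphological trait='absent': P(strain 1) = 0.25·0.8678 / (0.25·0.8678 + 0.4·0.1322) ≈ 0.8040
After a secondary marker='observed': P(strain 1) = 0.9·0.8040 / (0.9·0.8040 + 0.4·0.1960) ≈ 0.9022
After a morphological trait='absent': P(strain 1) = 0.25·0.9022 / (0.25·0.9022 + 0.4·0.0978) ≈ 0.8522
After a secondary marker='not observed': P(strain 1) = 0.1·0.8522 / (0.1·0.8522 + 0.6·0.1478) ≈ 0.4901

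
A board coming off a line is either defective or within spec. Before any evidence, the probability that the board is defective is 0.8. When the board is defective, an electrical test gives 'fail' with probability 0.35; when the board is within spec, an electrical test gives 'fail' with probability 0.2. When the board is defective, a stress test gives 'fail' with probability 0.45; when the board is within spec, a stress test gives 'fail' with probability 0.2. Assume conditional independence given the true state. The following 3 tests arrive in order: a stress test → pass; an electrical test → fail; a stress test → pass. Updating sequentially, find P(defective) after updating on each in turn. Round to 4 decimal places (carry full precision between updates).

0.7679

After a stress test='pass': P(defective) = 0.55·0.8000 / (0.55·0.8000 + 0.8·0.2000) ≈ 0.7333
After an electrical test='fail': P(defective) = 0.35·0.7333 / (0.35·0.7333 + 0.2·0.2667) ≈ 0.8280
After a stress test='pass': P(defective) = 0.55·0.8280 / (0.55·0.8280 + 0.8·0.1720) ≈ 0.7679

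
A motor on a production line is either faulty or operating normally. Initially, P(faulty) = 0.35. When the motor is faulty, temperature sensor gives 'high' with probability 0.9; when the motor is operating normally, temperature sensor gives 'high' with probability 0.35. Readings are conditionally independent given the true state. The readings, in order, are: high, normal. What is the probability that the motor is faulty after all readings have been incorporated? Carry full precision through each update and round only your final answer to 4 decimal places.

0.1756

After 'high': P(faulty) = 0.9·0.3500 / (0.9·0.3500 + 0.35·0.6500) ≈ 0.5806
After 'normal': P(faulty) = 0.1·0.5806 / (0.1·0.5806 + 0.65·0.4194) ≈ 0.1756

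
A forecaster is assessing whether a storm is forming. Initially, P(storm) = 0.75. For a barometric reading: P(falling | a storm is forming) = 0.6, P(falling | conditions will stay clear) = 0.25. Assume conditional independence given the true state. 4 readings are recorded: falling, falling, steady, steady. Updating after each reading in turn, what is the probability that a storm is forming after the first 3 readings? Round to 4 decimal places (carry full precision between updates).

0.9021

After 'falling': P(storm) = 0.6·0.7500 / (0.6·0.7500 + 0.25·0.2500) ≈ 0.8780
After 'falling': P(storm) = 0.6·0.8780 / (0.6·0.8780 + 0.25·0.1220) ≈ 0.9453
After 'steady': P(storm) = 0.4·0.9453 / (0.4·0.9453 + 0.75·0.0547) ≈ 0.9021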